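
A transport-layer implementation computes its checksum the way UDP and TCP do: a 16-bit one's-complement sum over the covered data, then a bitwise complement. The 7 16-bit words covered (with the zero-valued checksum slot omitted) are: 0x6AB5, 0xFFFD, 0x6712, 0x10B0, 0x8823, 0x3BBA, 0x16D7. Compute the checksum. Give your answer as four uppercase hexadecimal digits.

42D5

One's-complement addition (fold any carry out of bit 15 back into bit 0):
  0x6AB5 + 0xFFFD = 0x16AB2 → wrap carry → 0x6AB3
  0x6AB3 + 0x6712 = 0x0D1C5
  0xD1C5 + 0x10B0 = 0x0E275
  0xE275 + 0x8823 = 0x16A98 → wrap carry → 0x6A99
  0x6A99 + 0x3BBA = 0x0A653
  0xA653 + 0x16D7 = 0x0BD2A
One's-complement sum = 0xBD2A.
Checksum = ~0xBD2A & 0xFFFF = 0x42D5.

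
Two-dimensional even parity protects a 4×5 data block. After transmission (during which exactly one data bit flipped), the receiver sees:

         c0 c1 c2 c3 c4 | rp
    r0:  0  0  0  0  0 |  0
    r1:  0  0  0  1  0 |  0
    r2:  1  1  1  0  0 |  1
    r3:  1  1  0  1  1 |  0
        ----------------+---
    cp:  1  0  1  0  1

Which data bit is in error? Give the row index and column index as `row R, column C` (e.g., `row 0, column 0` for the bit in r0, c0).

row 1, column 0

Recompute each row's even parity and compare to rp:
  r0: data parity 0, sent rp 0 → ok
  r1: data parity 1, sent rp 0 → mismatch
  r2: data parity 1, sent rp 1 → ok
  r3: data parity 0, sent rp 0 → ok
Recompute each column's even parity and compare to cp:
  c0: data parity 0, sent cp 1 → mismatch
  c1: data parity 0, sent cp 0 → ok
  c2: data parity 1, sent cp 1 → ok
  c3: data parity 0, sent cp 0 → ok
  c4: data parity 1, sent cp 1 → ok
Exactly one row (r1) and one column (c0) fail → the flipped bit is at their intersection.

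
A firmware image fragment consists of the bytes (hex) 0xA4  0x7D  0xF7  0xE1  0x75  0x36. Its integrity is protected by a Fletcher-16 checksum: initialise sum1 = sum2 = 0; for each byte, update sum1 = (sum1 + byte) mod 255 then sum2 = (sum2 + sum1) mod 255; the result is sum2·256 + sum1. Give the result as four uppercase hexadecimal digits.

Running sums (mod 255):
  after byte 0 (0xA4): sum1=164, sum2=164
  after byte 1 (0x7D): sum1=34, sum2=198
  after byte 2 (0xF7): sum1=26, sum2=224
  after byte 3 (0xE1): sum1=251, sum2=220
  after byte 4 (0x75): sum1=113, sum2=78
  after byte 5 (0x36): sum1=167, sum2=245
Checksum = sum2·256 + sum1 = 245·256 + 167 = 62887 = 0xF5A7.

F5A7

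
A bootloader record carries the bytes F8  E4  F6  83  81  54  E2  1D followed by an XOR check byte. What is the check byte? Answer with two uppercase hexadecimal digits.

43

XOR the bytes together:
  start with 0xF8
  0xF8 ⊕ 0xE4 = 0x1C
  0x1C ⊕ 0xF6 = 0xEA
  0xEA ⊕ 0x83 = 0x69
  0x69 ⊕ 0x81 = 0xE8
  0xE8 ⊕ 0x54 = 0xBC
  0xBC ⊕ 0xE2 = 0x5E
  0x5E ⊕ 0x1D = 0x43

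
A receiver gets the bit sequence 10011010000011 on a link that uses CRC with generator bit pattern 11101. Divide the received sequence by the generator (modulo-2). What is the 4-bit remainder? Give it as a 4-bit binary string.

0000

Modulo-2 division of 10011010000011 by 11101:
  pos 0: 10011 XOR 11101 = 01110
  pos 1: 11100 XOR 11101 = 00001
  pos 5: 11000 XOR 11101 = 00101
  pos 7: 10100 XOR 11101 = 01001
  pos 8: 10011 XOR 11101 = 01110
  pos 9: 11101 XOR 11101 = 00000
Remainder = 0000 (zero — the frame passes the CRC check).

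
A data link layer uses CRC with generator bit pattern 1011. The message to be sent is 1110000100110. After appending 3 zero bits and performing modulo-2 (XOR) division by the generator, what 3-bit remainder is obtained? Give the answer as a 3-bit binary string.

101

Append 3 zeros: 1110000100110000. Divide by 1011 (XOR where the leading bit is 1):
  pos 0: 1110 XOR 1011 = 0101
  pos 1: 1010 XOR 1011 = 0001
  pos 4: 1001 XOR 1011 = 0010
  pos 6: 1000 XOR 1011 = 0011
  pos 8: 1111 XOR 1011 = 0100
  pos 9: 1000 XOR 1011 = 0011
  pos 11: 1100 XOR 1011 = 0111
  pos 12: 1110 XOR 1011 = 0101
Remainder (last 3 bits) = 101. This is the CRC / FCS.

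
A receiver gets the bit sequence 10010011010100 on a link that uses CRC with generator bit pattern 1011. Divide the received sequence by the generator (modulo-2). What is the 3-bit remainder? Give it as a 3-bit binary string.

000

Modulo-2 division of 10010011010100 by 1011:
  pos 0: 1001 XOR 1011 = 0010
  pos 2: 1000 XOR 1011 = 0011
  pos 4: 1111 XOR 1011 = 0100
  pos 5: 1000 XOR 1011 = 0011
  pos 7: 1110 XOR 1011 = 0101
  pos 8: 1011 XOR 1011 = 0000
Remainder = 000 (zero — the frame passes the CRC check).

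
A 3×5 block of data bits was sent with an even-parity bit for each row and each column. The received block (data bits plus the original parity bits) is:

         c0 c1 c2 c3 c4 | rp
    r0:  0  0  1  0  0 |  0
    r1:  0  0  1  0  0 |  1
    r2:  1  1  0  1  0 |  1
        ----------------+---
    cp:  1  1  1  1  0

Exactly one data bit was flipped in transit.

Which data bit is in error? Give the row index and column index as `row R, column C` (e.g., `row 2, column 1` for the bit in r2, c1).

row 0, column 2

Recompute each row's even parity and compare to rp:
  r0: data parity 1, sent rp 0 → mismatch
  r1: data parity 1, sent rp 1 → ok
  r2: data parity 1, sent rp 1 → ok
Recompute each column's even parity and compare to cp:
  c0: data parity 1, sent cp 1 → ok
  c1: data parity 1, sent cp 1 → ok
  c2: data parity 0, sent cp 1 → mismatch
  c3: data parity 1, sent cp 1 → ok
  c4: data parity 0, sent cp 0 → ok
Exactly one row (r0) and one column (c2) fail → the flipped bit is at their intersection.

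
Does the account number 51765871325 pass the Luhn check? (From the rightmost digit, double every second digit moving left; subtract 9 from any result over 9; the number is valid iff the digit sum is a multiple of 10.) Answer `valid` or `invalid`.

valid

From the right, keep odd positions and double even positions (subtract 9 from any doubled value over 9):
  doubled (positions 2,4,...): 4 2 7 3 2 → sum 18
  kept (positions 1,3,...): 5 3 7 5 7 5 → sum 32
Total = 50.
50 mod 10 = 0, so the number is valid.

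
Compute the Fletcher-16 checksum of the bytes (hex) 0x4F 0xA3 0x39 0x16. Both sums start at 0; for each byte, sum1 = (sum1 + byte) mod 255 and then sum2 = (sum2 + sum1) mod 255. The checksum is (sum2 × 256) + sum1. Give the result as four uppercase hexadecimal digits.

Running sums (mod 255):
  after byte 0 (0x4F): sum1=79, sum2=79
  after byte 1 (0xA3): sum1=242, sum2=66
  after byte 2 (0x39): sum1=44, sum2=110
  after byte 3 (0x16): sum1=66, sum2=176
Checksum = sum2·256 + sum1 = 176·256 + 66 = 45122 = 0xB042.

B042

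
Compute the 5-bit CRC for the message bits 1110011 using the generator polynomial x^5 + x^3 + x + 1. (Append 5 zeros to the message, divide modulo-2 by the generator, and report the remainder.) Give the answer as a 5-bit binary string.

11111

Append 5 zeros: 111001100000. Divide by 101011 (XOR where the leading bit is 1):
  pos 0: 111001 XOR 101011 = 010010
  pos 1: 100101 XOR 101011 = 001110
  pos 3: 111000 XOR 101011 = 010011
  pos 4: 100110 XOR 101011 = 001101
  pos 6: 110100 XOR 101011 = 011111
Remainder (last 5 bits) = 11111. This is the CRC / FCS.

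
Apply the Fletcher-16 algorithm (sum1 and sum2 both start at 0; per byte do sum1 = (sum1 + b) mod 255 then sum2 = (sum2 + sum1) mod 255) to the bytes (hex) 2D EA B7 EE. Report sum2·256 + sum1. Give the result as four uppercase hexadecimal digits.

D3BE

Running sums (mod 255):
  after byte 0 (2D): sum1=45, sum2=45
  after byte 1 (EA): sum1=24, sum2=69
  after byte 2 (B7): sum1=207, sum2=21
  after byte 3 (EE): sum1=190, sum2=211
Checksum = sum2·256 + sum1 = 211·256 + 190 = 54206 = 0xD3BE.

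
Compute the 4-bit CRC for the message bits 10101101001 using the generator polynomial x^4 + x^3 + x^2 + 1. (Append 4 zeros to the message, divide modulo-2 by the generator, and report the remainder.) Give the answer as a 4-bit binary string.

0110

Append 4 zeros: 101011010010000. Divide by 11101 (XOR where the leading bit is 1):
  pos 0: 10101 XOR 11101 = 01000
  pos 1: 10001 XOR 11101 = 01100
  pos 2: 11000 XOR 11101 = 00101
  pos 4: 10110 XOR 11101 = 01011
  pos 5: 10110 XOR 11101 = 01011
  pos 6: 10111 XOR 11101 = 01010
  pos 7: 10100 XOR 11101 = 01001
  pos 8: 10010 XOR 11101 = 01111
  pos 9: 11110 XOR 11101 = 00011
Remainder (last 4 bits) = 0110. This is the CRC / FCS.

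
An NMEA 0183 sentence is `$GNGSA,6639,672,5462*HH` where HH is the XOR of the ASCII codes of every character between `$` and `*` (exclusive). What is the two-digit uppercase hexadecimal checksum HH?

XOR the ASCII codes of the payload characters:
  'G' = 0x47 → acc = 0x47
  'N' = 0x4E → acc = 0x09
  'G' = 0x47 → acc = 0x4E
  'S' = 0x53 → acc = 0x1D
  'A' = 0x41 → acc = 0x5C
  ',' = 0x2C → acc = 0x70
  '6' = 0x36 → acc = 0x46
  '6' = 0x36 → acc = 0x70
  '3' = 0x33 → acc = 0x43
  '9' = 0x39 → acc = 0x7A
  ',' = 0x2C → acc = 0x56
  '6' = 0x36 → acc = 0x60
  '7' = 0x37 → acc = 0x57
  '2' = 0x32 → acc = 0x65
  ',' = 0x2C → acc = 0x49
  '5' = 0x35 → acc = 0x7C
  '4' = 0x34 → acc = 0x48
  '6' = 0x36 → acc = 0x7E
  '2' = 0x32 → acc = 0x4C
Checksum = 0x4C.

4C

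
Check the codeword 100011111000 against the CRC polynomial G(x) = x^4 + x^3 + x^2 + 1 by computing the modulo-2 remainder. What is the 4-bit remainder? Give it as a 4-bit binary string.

0000

Modulo-2 division of 100011111000 by 11101:
  pos 0: 10001 XOR 11101 = 01100
  pos 1: 11001 XOR 11101 = 00100
  pos 3: 10011 XOR 11101 = 01110
  pos 4: 11101 XOR 11101 = 00000
Remainder = 0000 (zero — the frame passes the CRC check).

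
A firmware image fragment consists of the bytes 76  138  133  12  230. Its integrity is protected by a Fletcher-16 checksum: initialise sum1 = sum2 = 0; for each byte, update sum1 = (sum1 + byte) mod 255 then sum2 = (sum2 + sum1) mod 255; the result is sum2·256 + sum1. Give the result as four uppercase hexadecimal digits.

374F

Running sums (mod 255):
  after byte 0 (76): sum1=76, sum2=76
  after byte 1 (138): sum1=214, sum2=35
  after byte 2 (133): sum1=92, sum2=127
  after byte 3 (12): sum1=104, sum2=231
  after byte 4 (230): sum1=79, sum2=55
Checksum = sum2·256 + sum1 = 55·256 + 79 = 14159 = 0x374F.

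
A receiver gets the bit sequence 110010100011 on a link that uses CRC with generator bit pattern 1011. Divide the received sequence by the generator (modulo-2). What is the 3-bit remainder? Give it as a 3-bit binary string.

000

Modulo-2 division of 110010100011 by 1011:
  pos 0: 1100 XOR 1011 = 0111
  pos 1: 1111 XOR 1011 = 0100
  pos 2: 1000 XOR 1011 = 0011
  pos 4: 1110 XOR 1011 = 0101
  pos 5: 1010 XOR 1011 = 0001
  pos 8: 1011 XOR 1011 = 0000
Remainder = 000 (zero — the frame passes the CRC check).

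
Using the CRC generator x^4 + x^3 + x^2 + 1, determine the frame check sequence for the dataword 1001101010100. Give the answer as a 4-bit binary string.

1001

Append 4 zeros: 10011010101000000. Divide by 11101 (XOR where the leading bit is 1):
  pos 0: 10011 XOR 11101 = 01110
  pos 1: 11100 XOR 11101 = 00001
  pos 5: 11010 XOR 11101 = 00111
  pos 7: 11110 XOR 11101 = 00011
  pos 10: 11000 XOR 11101 = 00101
  pos 12: 10100 XOR 11101 = 01001
Remainder (last 4 bits) = 1001. This is the CRC / FCS.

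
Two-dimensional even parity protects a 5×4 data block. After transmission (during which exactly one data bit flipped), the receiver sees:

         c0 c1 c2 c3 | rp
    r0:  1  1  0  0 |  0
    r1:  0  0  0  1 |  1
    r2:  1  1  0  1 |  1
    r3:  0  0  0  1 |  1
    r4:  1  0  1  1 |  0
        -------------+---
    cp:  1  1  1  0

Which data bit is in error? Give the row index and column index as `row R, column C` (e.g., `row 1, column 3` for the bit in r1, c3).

Recompute each row's even parity and compare to rp:
  r0: data parity 0, sent rp 0 → ok
  r1: data parity 1, sent rp 1 → ok
  r2: data parity 1, sent rp 1 → ok
  r3: data parity 1, sent rp 1 → ok
  r4: data parity 1, sent rp 0 → mismatch
Recompute each column's even parity and compare to cp:
  c0: data parity 1, sent cp 1 → ok
  c1: data parity 0, sent cp 1 → mismatch
  c2: data parity 1, sent cp 1 → ok
  c3: data parity 0, sent cp 0 → ok
Exactly one row (r4) and one column (c1) fail → the flipped bit is at their intersection.

row 4, column 1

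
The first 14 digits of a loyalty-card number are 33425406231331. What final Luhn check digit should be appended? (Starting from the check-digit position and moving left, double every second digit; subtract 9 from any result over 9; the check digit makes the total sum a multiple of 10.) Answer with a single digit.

Partial digits right→left: 1 3 3 1 3 2 6 0 4 5 2 4 3 3
Double every second digit counting from the check-digit position (so the 1st, 3rd, 5th, ... of the partial from the right).
  doubled (with −9 where >9): 2 6 6 3 8 4 6 → sum 35
  kept as-is: 3 1 2 0 5 4 3 → sum 18
Total = 35 + 18 = 53.
Check digit = (10 − (53 mod 10)) mod 10 = 7.

7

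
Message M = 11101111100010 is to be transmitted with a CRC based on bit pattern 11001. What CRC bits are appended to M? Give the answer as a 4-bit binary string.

Append 4 zeros: 111011111000100000. Divide by 11001 (XOR where the leading bit is 1):
  pos 0: 11101 XOR 11001 = 00100
  pos 2: 10011 XOR 11001 = 01010
  pos 3: 10101 XOR 11001 = 01100
  pos 4: 11001 XOR 11001 = 00000
  pos 12: 10000 XOR 11001 = 01001
  pos 13: 10010 XOR 11001 = 01011
Remainder (last 4 bits) = 1011. This is the CRC / FCS.

1011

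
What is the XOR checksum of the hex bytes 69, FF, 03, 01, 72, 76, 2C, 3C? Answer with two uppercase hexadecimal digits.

XOR the bytes together:
  start with 0x69
  0x69 ⊕ 0xFF = 0x96
  0x96 ⊕ 0x03 = 0x95
  0x95 ⊕ 0x01 = 0x94
  0x94 ⊕ 0x72 = 0xE6
  0xE6 ⊕ 0x76 = 0x90
  0x90 ⊕ 0x2C = 0xBC
  0xBC ⊕ 0x3C = 0x80

80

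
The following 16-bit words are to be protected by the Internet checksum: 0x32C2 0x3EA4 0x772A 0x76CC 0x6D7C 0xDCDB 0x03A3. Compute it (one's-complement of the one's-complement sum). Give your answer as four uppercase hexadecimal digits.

52A7

One's-complement addition (fold any carry out of bit 15 back into bit 0):
  0x32C2 + 0x3EA4 = 0x07166
  0x7166 + 0x772A = 0x0E890
  0xE890 + 0x76CC = 0x15F5C → wrap carry → 0x5F5D
  0x5F5D + 0x6D7C = 0x0CCD9
  0xCCD9 + 0xDCDB = 0x1A9B4 → wrap carry → 0xA9B5
  0xA9B5 + 0x03A3 = 0x0AD58
One's-complement sum = 0xAD58.
Checksum = ~0xAD58 & 0xFFFF = 0x52A7.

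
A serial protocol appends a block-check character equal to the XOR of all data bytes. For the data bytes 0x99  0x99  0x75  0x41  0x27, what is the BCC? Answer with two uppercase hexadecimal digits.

XOR the bytes together:
  start with 0x99
  0x99 ⊕ 0x99 = 0x00
  0x00 ⊕ 0x75 = 0x75
  0x75 ⊕ 0x41 = 0x34
  0x34 ⊕ 0x27 = 0x13

13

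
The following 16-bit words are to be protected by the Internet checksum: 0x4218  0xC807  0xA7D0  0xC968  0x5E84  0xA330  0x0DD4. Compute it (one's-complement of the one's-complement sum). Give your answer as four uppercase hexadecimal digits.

One's-complement addition (fold any carry out of bit 15 back into bit 0):
  0x4218 + 0xC807 = 0x10A1F → wrap carry → 0x0A20
  0x0A20 + 0xA7D0 = 0x0B1F0
  0xB1F0 + 0xC968 = 0x17B58 → wrap carry → 0x7B59
  0x7B59 + 0x5E84 = 0x0D9DD
  0xD9DD + 0xA330 = 0x17D0D → wrap carry → 0x7D0E
  0x7D0E + 0x0DD4 = 0x08AE2
One's-complement sum = 0x8AE2.
Checksum = ~0x8AE2 & 0xFFFF = 0x751D.

751D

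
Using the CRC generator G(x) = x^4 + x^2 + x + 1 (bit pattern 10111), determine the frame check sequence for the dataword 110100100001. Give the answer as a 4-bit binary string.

1110

Append 4 zeros: 1101001000010000. Divide by 10111 (XOR where the leading bit is 1):
  pos 0: 11010 XOR 10111 = 01101
  pos 1: 11010 XOR 10111 = 01101
  pos 2: 11011 XOR 10111 = 01100
  pos 3: 11000 XOR 10111 = 01111
  pos 4: 11110 XOR 10111 = 01001
  pos 5: 10010 XOR 10111 = 00101
  pos 7: 10101 XOR 10111 = 00010
  pos 10: 10000 XOR 10111 = 00111
Remainder (last 4 bits) = 1110. This is the CRC / FCS.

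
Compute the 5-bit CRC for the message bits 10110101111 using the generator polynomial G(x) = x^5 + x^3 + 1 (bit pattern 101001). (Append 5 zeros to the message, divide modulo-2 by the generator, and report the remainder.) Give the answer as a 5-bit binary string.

Append 5 zeros: 1011010111100000. Divide by 101001 (XOR where the leading bit is 1):
  pos 0: 101101 XOR 101001 = 000100
  pos 3: 100011 XOR 101001 = 001010
  pos 5: 101011 XOR 101001 = 000010
  pos 9: 100000 XOR 101001 = 001001
Remainder (last 5 bits) = 10010. This is the CRC / FCS.

10010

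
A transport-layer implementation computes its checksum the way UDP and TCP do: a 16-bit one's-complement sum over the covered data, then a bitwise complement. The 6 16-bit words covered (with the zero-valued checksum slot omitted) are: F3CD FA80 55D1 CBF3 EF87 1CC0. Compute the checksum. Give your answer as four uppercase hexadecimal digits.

E3A3

One's-complement addition (fold any carry out of bit 15 back into bit 0):
  0xF3CD + 0xFA80 = 0x1EE4D → wrap carry → 0xEE4E
  0xEE4E + 0x55D1 = 0x1441F → wrap carry → 0x4420
  0x4420 + 0xCBF3 = 0x11013 → wrap carry → 0x1014
  0x1014 + 0xEF87 = 0x0FF9B
  0xFF9B + 0x1CC0 = 0x11C5B → wrap carry → 0x1C5C
One's-complement sum = 0x1C5C.
Checksum = ~0x1C5C & 0xFFFF = 0xE3A3.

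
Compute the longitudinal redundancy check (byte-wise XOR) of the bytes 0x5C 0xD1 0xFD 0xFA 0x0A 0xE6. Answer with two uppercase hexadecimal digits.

66

XOR the bytes together:
  start with 0x5C
  0x5C ⊕ 0xD1 = 0x8D
  0x8D ⊕ 0xFD = 0x70
  0x70 ⊕ 0xFA = 0x8A
  0x8A ⊕ 0x0A = 0x80
  0x80 ⊕ 0xE6 = 0x66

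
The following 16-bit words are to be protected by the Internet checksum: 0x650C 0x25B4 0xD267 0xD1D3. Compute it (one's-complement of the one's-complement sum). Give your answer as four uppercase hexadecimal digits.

D103

One's-complement addition (fold any carry out of bit 15 back into bit 0):
  0x650C + 0x25B4 = 0x08AC0
  0x8AC0 + 0xD267 = 0x15D27 → wrap carry → 0x5D28
  0x5D28 + 0xD1D3 = 0x12EFB → wrap carry → 0x2EFC
One's-complement sum = 0x2EFC.
Checksum = ~0x2EFC & 0xFFFF = 0xD103.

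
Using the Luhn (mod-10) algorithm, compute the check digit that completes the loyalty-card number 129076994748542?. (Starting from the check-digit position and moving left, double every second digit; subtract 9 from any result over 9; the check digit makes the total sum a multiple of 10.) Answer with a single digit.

Partial digits right→left: 2 4 5 8 4 7 4 9 9 6 7 0 9 2 1
Double every second digit counting from the check-digit position (so the 1st, 3rd, 5th, ... of the partial from the right).
  doubled (with −9 where >9): 4 1 8 8 9 5 9 2 → sum 46
  kept as-is: 4 8 7 9 6 0 2 → sum 36
Total = 46 + 36 = 82.
Check digit = (10 − (82 mod 10)) mod 10 = 8.

8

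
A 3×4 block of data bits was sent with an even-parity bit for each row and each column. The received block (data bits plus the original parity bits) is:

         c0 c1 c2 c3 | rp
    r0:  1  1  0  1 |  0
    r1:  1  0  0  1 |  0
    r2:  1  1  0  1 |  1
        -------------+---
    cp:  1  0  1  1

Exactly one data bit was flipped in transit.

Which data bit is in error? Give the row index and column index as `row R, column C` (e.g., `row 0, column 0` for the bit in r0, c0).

Recompute each row's even parity and compare to rp:
  r0: data parity 1, sent rp 0 → mismatch
  r1: data parity 0, sent rp 0 → ok
  r2: data parity 1, sent rp 1 → ok
Recompute each column's even parity and compare to cp:
  c0: data parity 1, sent cp 1 → ok
  c1: data parity 0, sent cp 0 → ok
  c2: data parity 0, sent cp 1 → mismatch
  c3: data parity 1, sent cp 1 → ok
Exactly one row (r0) and one column (c2) fail → the flipped bit is at their intersection.

row 0, column 2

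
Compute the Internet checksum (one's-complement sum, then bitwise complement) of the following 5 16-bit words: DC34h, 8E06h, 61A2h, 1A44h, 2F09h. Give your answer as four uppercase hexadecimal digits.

One's-complement addition (fold any carry out of bit 15 back into bit 0):
  0xDC34 + 0x8E06 = 0x16A3A → wrap carry → 0x6A3B
  0x6A3B + 0x61A2 = 0x0CBDD
  0xCBDD + 0x1A44 = 0x0E621
  0xE621 + 0x2F09 = 0x1152A → wrap carry → 0x152B
One's-complement sum = 0x152B.
Checksum = ~0x152B & 0xFFFF = 0xEAD4.

EAD4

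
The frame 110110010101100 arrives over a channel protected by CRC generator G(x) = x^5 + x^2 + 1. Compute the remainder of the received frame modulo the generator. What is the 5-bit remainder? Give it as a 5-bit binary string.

01010

Modulo-2 division of 110110010101100 by 100101:
  pos 0: 110110 XOR 100101 = 010011
  pos 1: 100110 XOR 100101 = 000011
  pos 5: 111010 XOR 100101 = 011111
  pos 6: 111111 XOR 100101 = 011010
  pos 7: 110101 XOR 100101 = 010000
  pos 8: 100000 XOR 100101 = 000101
Remainder = 01010 (nonzero — an error is detected).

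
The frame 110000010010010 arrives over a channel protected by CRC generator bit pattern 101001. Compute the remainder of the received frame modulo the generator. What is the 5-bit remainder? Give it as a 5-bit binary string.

Modulo-2 division of 110000010010010 by 101001:
  pos 0: 110000 XOR 101001 = 011001
  pos 1: 110010 XOR 101001 = 011011
  pos 2: 110111 XOR 101001 = 011110
  pos 3: 111100 XOR 101001 = 010101
  pos 4: 101010 XOR 101001 = 000011
  pos 8: 111001 XOR 101001 = 010000
  pos 9: 100000 XOR 101001 = 001001
Remainder = 01001 (nonzero — an error is detected).

01001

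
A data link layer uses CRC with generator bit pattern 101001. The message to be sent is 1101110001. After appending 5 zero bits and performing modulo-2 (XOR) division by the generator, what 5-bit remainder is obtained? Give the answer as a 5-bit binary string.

11110

Append 5 zeros: 110111000100000. Divide by 101001 (XOR where the leading bit is 1):
  pos 0: 110111 XOR 101001 = 011110
  pos 1: 111100 XOR 101001 = 010101
  pos 2: 101010 XOR 101001 = 000011
  pos 6: 110100 XOR 101001 = 011101
  pos 7: 111010 XOR 101001 = 010011
  pos 8: 100110 XOR 101001 = 001111
Remainder (last 5 bits) = 11110. This is the CRC / FCS.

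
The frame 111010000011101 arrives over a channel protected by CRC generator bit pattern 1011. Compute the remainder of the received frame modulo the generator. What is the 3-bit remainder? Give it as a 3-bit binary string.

000

Modulo-2 division of 111010000011101 by 1011:
  pos 0: 1110 XOR 1011 = 0101
  pos 1: 1011 XOR 1011 = 0000
  pos 10: 1110 XOR 1011 = 0101
  pos 11: 1011 XOR 1011 = 0000
Remainder = 000 (zero — the frame passes the CRC check).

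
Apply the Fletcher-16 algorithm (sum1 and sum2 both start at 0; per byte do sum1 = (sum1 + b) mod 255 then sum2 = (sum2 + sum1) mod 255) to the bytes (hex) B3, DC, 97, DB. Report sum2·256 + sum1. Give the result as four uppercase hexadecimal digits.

7004

Running sums (mod 255):
  after byte 0 (B3): sum1=179, sum2=179
  after byte 1 (DC): sum1=144, sum2=68
  after byte 2 (97): sum1=40, sum2=108
  after byte 3 (DB): sum1=4, sum2=112
Checksum = sum2·256 + sum1 = 112·256 + 4 = 28676 = 0x7004.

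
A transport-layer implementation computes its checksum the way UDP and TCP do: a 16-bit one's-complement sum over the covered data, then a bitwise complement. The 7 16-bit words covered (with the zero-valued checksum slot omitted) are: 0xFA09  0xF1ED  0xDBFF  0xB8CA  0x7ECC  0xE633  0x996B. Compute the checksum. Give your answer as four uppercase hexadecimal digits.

80D1

One's-complement addition (fold any carry out of bit 15 back into bit 0):
  0xFA09 + 0xF1ED = 0x1EBF6 → wrap carry → 0xEBF7
  0xEBF7 + 0xDBFF = 0x1C7F6 → wrap carry → 0xC7F7
  0xC7F7 + 0xB8CA = 0x180C1 → wrap carry → 0x80C2
  0x80C2 + 0x7ECC = 0x0FF8E
  0xFF8E + 0xE633 = 0x1E5C1 → wrap carry → 0xE5C2
  0xE5C2 + 0x996B = 0x17F2D → wrap carry → 0x7F2E
One's-complement sum = 0x7F2E.
Checksum = ~0x7F2E & 0xFFFF = 0x80D1.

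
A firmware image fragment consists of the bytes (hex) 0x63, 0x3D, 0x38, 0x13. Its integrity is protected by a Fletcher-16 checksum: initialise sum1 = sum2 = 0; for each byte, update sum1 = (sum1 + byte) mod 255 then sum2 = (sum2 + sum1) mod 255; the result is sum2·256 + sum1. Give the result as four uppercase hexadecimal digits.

Running sums (mod 255):
  after byte 0 (0x63): sum1=99, sum2=99
  after byte 1 (0x3D): sum1=160, sum2=4
  after byte 2 (0x38): sum1=216, sum2=220
  after byte 3 (0x13): sum1=235, sum2=200
Checksum = sum2·256 + sum1 = 200·256 + 235 = 51435 = 0xC8EB.

C8EB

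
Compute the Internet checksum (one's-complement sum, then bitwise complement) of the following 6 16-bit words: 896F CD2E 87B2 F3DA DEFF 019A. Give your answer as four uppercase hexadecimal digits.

4D3A

One's-complement addition (fold any carry out of bit 15 back into bit 0):
  0x896F + 0xCD2E = 0x1569D → wrap carry → 0x569E
  0x569E + 0x87B2 = 0x0DE50
  0xDE50 + 0xF3DA = 0x1D22A → wrap carry → 0xD22B
  0xD22B + 0xDEFF = 0x1B12A → wrap carry → 0xB12B
  0xB12B + 0x019A = 0x0B2C5
One's-complement sum = 0xB2C5.
Checksum = ~0xB2C5 & 0xFFFF = 0x4D3A.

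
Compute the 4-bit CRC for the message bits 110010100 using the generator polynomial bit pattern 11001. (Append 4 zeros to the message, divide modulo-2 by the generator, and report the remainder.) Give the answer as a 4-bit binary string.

Append 4 zeros: 1100101000000. Divide by 11001 (XOR where the leading bit is 1):
  pos 0: 11001 XOR 11001 = 00000
  pos 6: 10000 XOR 11001 = 01001
  pos 7: 10010 XOR 11001 = 01011
  pos 8: 10110 XOR 11001 = 01111
Remainder (last 4 bits) = 1111. This is the CRC / FCS.

1111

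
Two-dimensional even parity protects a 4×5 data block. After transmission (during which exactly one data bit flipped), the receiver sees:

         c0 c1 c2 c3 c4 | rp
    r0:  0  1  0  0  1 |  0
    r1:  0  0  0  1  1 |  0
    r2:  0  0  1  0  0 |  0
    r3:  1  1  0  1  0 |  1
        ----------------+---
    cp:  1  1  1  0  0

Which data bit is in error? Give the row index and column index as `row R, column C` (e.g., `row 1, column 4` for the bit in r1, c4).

row 2, column 1

Recompute each row's even parity and compare to rp:
  r0: data parity 0, sent rp 0 → ok
  r1: data parity 0, sent rp 0 → ok
  r2: data parity 1, sent rp 0 → mismatch
  r3: data parity 1, sent rp 1 → ok
Recompute each column's even parity and compare to cp:
  c0: data parity 1, sent cp 1 → ok
  c1: data parity 0, sent cp 1 → mismatch
  c2: data parity 1, sent cp 1 → ok
  c3: data parity 0, sent cp 0 → ok
  c4: data parity 0, sent cp 0 → ok
Exactly one row (r2) and one column (c1) fail → the flipped bit is at their intersection.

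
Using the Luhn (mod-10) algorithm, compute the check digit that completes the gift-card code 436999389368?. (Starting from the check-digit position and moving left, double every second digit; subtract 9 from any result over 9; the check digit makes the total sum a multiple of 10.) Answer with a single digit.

Partial digits right→left: 8 6 3 9 8 3 9 9 9 6 3 4
Double every second digit counting from the check-digit position (so the 1st, 3rd, 5th, ... of the partial from the right).
  doubled (with −9 where >9): 7 6 7 9 9 6 → sum 44
  kept as-is: 6 9 3 9 6 4 → sum 37
Total = 44 + 37 = 81.
Check digit = (10 − (81 mod 10)) mod 10 = 9.

9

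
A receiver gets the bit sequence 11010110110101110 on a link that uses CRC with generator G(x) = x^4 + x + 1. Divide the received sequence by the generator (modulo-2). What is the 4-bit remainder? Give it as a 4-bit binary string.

0001

Modulo-2 division of 11010110110101110 by 10011:
  pos 0: 11010 XOR 10011 = 01001
  pos 1: 10011 XOR 10011 = 00000
  pos 6: 10110 XOR 10011 = 00101
  pos 8: 10110 XOR 10011 = 00101
  pos 10: 10111 XOR 10011 = 00100
  pos 12: 10010 XOR 10011 = 00001
Remainder = 0001 (nonzero — an error is detected).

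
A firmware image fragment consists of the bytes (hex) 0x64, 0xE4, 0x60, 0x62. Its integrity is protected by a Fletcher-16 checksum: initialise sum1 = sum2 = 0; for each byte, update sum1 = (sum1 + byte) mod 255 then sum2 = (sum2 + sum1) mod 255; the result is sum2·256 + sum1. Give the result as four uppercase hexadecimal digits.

630C

Running sums (mod 255):
  after byte 0 (0x64): sum1=100, sum2=100
  after byte 1 (0xE4): sum1=73, sum2=173
  after byte 2 (0x60): sum1=169, sum2=87
  after byte 3 (0x62): sum1=12, sum2=99
Checksum = sum2·256 + sum1 = 99·256 + 12 = 25356 = 0x630C.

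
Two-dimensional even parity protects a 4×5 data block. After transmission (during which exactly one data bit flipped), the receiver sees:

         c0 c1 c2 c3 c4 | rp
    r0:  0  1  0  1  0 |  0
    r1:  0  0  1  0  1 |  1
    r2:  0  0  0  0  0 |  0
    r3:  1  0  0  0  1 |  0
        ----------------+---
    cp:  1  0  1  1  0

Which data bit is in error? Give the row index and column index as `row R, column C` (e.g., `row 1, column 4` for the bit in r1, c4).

Recompute each row's even parity and compare to rp:
  r0: data parity 0, sent rp 0 → ok
  r1: data parity 0, sent rp 1 → mismatch
  r2: data parity 0, sent rp 0 → ok
  r3: data parity 0, sent rp 0 → ok
Recompute each column's even parity and compare to cp:
  c0: data parity 1, sent cp 1 → ok
  c1: data parity 1, sent cp 0 → mismatch
  c2: data parity 1, sent cp 1 → ok
  c3: data parity 1, sent cp 1 → ok
  c4: data parity 0, sent cp 0 → ok
Exactly one row (r1) and one column (c1) fail → the flipped bit is at their intersection.

row 1, column 1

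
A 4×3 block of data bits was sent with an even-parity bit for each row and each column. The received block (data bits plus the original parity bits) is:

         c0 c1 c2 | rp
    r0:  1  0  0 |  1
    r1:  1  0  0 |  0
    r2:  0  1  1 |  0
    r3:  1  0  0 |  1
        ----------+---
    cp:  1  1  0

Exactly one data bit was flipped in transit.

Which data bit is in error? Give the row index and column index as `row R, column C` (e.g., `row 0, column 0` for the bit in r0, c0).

row 1, column 2

Recompute each row's even parity and compare to rp:
  r0: data parity 1, sent rp 1 → ok
  r1: data parity 1, sent rp 0 → mismatch
  r2: data parity 0, sent rp 0 → ok
  r3: data parity 1, sent rp 1 → ok
Recompute each column's even parity and compare to cp:
  c0: data parity 1, sent cp 1 → ok
  c1: data parity 1, sent cp 1 → ok
  c2: data parity 1, sent cp 0 → mismatch
Exactly one row (r1) and one column (c2) fail → the flipped bit is at their intersection.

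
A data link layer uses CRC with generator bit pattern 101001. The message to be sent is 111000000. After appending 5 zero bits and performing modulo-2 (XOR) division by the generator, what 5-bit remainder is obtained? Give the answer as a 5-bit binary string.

00100

Append 5 zeros: 11100000000000. Divide by 101001 (XOR where the leading bit is 1):
  pos 0: 111000 XOR 101001 = 010001
  pos 1: 100010 XOR 101001 = 001011
  pos 3: 101100 XOR 101001 = 000101
  pos 6: 101000 XOR 101001 = 000001
Remainder (last 5 bits) = 00100. This is the CRC / FCS.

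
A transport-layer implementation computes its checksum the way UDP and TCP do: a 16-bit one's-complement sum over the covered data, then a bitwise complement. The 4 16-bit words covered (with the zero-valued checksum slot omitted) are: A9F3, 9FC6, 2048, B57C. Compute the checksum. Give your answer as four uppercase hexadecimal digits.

One's-complement addition (fold any carry out of bit 15 back into bit 0):
  0xA9F3 + 0x9FC6 = 0x149B9 → wrap carry → 0x49BA
  0x49BA + 0x2048 = 0x06A02
  0x6A02 + 0xB57C = 0x11F7E → wrap carry → 0x1F7F
One's-complement sum = 0x1F7F.
Checksum = ~0x1F7F & 0xFFFF = 0xE080.

E080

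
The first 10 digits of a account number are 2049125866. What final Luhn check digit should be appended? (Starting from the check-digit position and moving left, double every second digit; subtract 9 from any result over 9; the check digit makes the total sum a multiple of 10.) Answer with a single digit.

Partial digits right→left: 6 6 8 5 2 1 9 4 0 2
Double every second digit counting from the check-digit position (so the 1st, 3rd, 5th, ... of the partial from the right).
  doubled (with −9 where >9): 3 7 4 9 0 → sum 23
  kept as-is: 6 5 1 4 2 → sum 18
Total = 23 + 18 = 41.
Check digit = (10 − (41 mod 10)) mod 10 = 9.

9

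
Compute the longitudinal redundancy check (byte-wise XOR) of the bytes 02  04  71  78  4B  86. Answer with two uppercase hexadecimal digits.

XOR the bytes together:
  start with 0x02
  0x02 ⊕ 0x04 = 0x06
  0x06 ⊕ 0x71 = 0x77
  0x77 ⊕ 0x78 = 0x0F
  0x0F ⊕ 0x4B = 0x44
  0x44 ⊕ 0x86 = 0xC2

C2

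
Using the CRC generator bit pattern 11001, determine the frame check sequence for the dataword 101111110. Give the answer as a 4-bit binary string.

Append 4 zeros: 1011111100000. Divide by 11001 (XOR where the leading bit is 1):
  pos 0: 10111 XOR 11001 = 01110
  pos 1: 11101 XOR 11001 = 00100
  pos 3: 10011 XOR 11001 = 01010
  pos 4: 10100 XOR 11001 = 01101
  pos 5: 11010 XOR 11001 = 00011
  pos 8: 11000 XOR 11001 = 00001
Remainder (last 4 bits) = 0001. This is the CRC / FCS.

0001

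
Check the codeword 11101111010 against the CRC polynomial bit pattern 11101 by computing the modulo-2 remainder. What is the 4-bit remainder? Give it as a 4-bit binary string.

Modulo-2 division of 11101111010 by 11101:
  pos 0: 11101 XOR 11101 = 00000
  pos 5: 11101 XOR 11101 = 00000
Remainder = 0000 (zero — the frame passes the CRC check).

0000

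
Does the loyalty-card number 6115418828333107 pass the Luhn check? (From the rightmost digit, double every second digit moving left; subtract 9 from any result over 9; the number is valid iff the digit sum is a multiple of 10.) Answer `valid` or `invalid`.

From the right, keep odd positions and double even positions (subtract 9 from any doubled value over 9):
  doubled (positions 2,4,...): 0 6 6 4 7 8 2 3 → sum 36
  kept (positions 1,3,...): 7 1 3 8 8 1 5 1 → sum 34
Total = 70.
70 mod 10 = 0, so the number is valid.

valid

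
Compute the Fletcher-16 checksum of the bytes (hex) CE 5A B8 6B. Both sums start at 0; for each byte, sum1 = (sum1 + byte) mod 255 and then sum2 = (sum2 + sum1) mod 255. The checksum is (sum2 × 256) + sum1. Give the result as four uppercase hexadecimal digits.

274D

Running sums (mod 255):
  after byte 0 (CE): sum1=206, sum2=206
  after byte 1 (5A): sum1=41, sum2=247
  after byte 2 (B8): sum1=225, sum2=217
  after byte 3 (6B): sum1=77, sum2=39
Checksum = sum2·256 + sum1 = 39·256 + 77 = 10061 = 0x274D.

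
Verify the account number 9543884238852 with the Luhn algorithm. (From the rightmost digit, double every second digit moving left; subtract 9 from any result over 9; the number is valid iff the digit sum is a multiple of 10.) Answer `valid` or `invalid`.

invalid

From the right, keep odd positions and double even positions (subtract 9 from any doubled value over 9):
  doubled (positions 2,4,...): 1 7 4 7 6 1 → sum 26
  kept (positions 1,3,...): 2 8 3 4 8 4 9 → sum 38
Total = 64.
64 mod 10 = 4, so the number is invalid.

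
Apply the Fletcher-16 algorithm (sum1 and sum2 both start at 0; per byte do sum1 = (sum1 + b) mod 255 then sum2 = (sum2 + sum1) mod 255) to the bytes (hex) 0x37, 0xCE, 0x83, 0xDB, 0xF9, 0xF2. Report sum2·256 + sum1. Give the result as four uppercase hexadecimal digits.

Running sums (mod 255):
  after byte 0 (0x37): sum1=55, sum2=55
  after byte 1 (0xCE): sum1=6, sum2=61
  after byte 2 (0x83): sum1=137, sum2=198
  after byte 3 (0xDB): sum1=101, sum2=44
  after byte 4 (0xF9): sum1=95, sum2=139
  after byte 5 (0xF2): sum1=82, sum2=221
Checksum = sum2·256 + sum1 = 221·256 + 82 = 56658 = 0xDD52.

DD52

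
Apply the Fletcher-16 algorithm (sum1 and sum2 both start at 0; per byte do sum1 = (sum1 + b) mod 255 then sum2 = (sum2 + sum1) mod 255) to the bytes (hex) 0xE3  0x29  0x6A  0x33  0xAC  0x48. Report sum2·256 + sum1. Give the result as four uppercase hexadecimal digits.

0A9F

Running sums (mod 255):
  after byte 0 (0xE3): sum1=227, sum2=227
  after byte 1 (0x29): sum1=13, sum2=240
  after byte 2 (0x6A): sum1=119, sum2=104
  after byte 3 (0x33): sum1=170, sum2=19
  after byte 4 (0xAC): sum1=87, sum2=106
  after byte 5 (0x48): sum1=159, sum2=10
Checksum = sum2·256 + sum1 = 10·256 + 159 = 2719 = 0x0A9F.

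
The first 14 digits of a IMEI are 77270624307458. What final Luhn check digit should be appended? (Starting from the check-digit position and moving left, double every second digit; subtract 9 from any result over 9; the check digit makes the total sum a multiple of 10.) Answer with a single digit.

Partial digits right→left: 8 5 4 7 0 3 4 2 6 0 7 2 7 7
Double every second digit counting from the check-digit position (so the 1st, 3rd, 5th, ... of the partial from the right).
  doubled (with −9 where >9): 7 8 0 8 3 5 5 → sum 36
  kept as-is: 5 7 3 2 0 2 7 → sum 26
Total = 36 + 26 = 62.
Check digit = (10 − (62 mod 10)) mod 10 = 8.

8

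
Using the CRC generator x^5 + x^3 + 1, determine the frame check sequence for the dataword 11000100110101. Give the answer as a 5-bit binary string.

Append 5 zeros: 1100010011010100000. Divide by 101001 (XOR where the leading bit is 1):
  pos 0: 110001 XOR 101001 = 011000
  pos 1: 110000 XOR 101001 = 011001
  pos 2: 110010 XOR 101001 = 011011
  pos 3: 110111 XOR 101001 = 011110
  pos 4: 111101 XOR 101001 = 010100
  pos 5: 101000 XOR 101001 = 000001
  pos 10: 110100 XOR 101001 = 011101
  pos 11: 111010 XOR 101001 = 010011
  pos 12: 100110 XOR 101001 = 001111
Remainder (last 5 bits) = 11110. This is the CRC / FCS.

11110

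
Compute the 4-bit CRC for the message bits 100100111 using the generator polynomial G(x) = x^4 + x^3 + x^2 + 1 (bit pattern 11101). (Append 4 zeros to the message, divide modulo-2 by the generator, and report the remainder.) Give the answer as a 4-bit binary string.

0111

Append 4 zeros: 1001001110000. Divide by 11101 (XOR where the leading bit is 1):
  pos 0: 10010 XOR 11101 = 01111
  pos 1: 11110 XOR 11101 = 00011
  pos 4: 11111 XOR 11101 = 00010
  pos 7: 10000 XOR 11101 = 01101
  pos 8: 11010 XOR 11101 = 00111
Remainder (last 4 bits) = 0111. This is the CRC / FCS.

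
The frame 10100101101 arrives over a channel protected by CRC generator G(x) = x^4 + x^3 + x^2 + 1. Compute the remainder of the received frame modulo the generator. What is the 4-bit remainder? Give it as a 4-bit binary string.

0000

Modulo-2 division of 10100101101 by 11101:
  pos 0: 10100 XOR 11101 = 01001
  pos 1: 10011 XOR 11101 = 01110
  pos 2: 11100 XOR 11101 = 00001
  pos 6: 11101 XOR 11101 = 00000
Remainder = 0000 (zero — the frame passes the CRC check).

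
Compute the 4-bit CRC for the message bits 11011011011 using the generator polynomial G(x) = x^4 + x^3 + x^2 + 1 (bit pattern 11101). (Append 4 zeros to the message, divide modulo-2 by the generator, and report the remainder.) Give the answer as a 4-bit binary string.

Append 4 zeros: 110110110110000. Divide by 11101 (XOR where the leading bit is 1):
  pos 0: 11011 XOR 11101 = 00110
  pos 2: 11001 XOR 11101 = 00100
  pos 4: 10010 XOR 11101 = 01111
  pos 5: 11111 XOR 11101 = 00010
  pos 8: 10100 XOR 11101 = 01001
  pos 9: 10010 XOR 11101 = 01111
  pos 10: 11110 XOR 11101 = 00011
Remainder (last 4 bits) = 0011. This is the CRC / FCS.

0011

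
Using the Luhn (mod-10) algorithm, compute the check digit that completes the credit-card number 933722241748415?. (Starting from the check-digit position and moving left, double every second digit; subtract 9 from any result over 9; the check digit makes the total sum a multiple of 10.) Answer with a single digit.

Partial digits right→left: 5 1 4 8 4 7 1 4 2 2 2 7 3 3 9
Double every second digit counting from the check-digit position (so the 1st, 3rd, 5th, ... of the partial from the right).
  doubled (with −9 where >9): 1 8 8 2 4 4 6 9 → sum 42
  kept as-is: 1 8 7 4 2 7 3 → sum 32
Total = 42 + 32 = 74.
Check digit = (10 − (74 mod 10)) mod 10 = 6.

6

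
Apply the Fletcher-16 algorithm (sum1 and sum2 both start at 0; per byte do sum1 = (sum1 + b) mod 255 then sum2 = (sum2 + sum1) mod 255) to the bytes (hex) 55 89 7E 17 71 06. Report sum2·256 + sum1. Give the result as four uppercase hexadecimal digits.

Running sums (mod 255):
  after byte 0 (55): sum1=85, sum2=85
  after byte 1 (89): sum1=222, sum2=52
  after byte 2 (7E): sum1=93, sum2=145
  after byte 3 (17): sum1=116, sum2=6
  after byte 4 (71): sum1=229, sum2=235
  after byte 5 (06): sum1=235, sum2=215
Checksum = sum2·256 + sum1 = 215·256 + 235 = 55275 = 0xD7EB.

D7EB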